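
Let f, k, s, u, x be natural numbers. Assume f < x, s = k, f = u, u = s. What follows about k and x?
k < x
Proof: f = u and u = s, thus f = s. Since f < x, s < x. Since s = k, k < x.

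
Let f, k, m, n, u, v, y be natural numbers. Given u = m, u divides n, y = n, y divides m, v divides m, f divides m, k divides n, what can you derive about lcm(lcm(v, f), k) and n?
lcm(lcm(v, f), k) divides n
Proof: From u = m and u divides n, m divides n. Since y = n and y divides m, n divides m. m divides n, so m = n. v divides m and f divides m, therefore lcm(v, f) divides m. m = n, so lcm(v, f) divides n. Since k divides n, lcm(lcm(v, f), k) divides n.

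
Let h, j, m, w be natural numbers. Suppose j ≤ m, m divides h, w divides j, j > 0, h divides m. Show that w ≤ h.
m divides h and h divides m, so m = h. Since w divides j and j > 0, w ≤ j. j ≤ m, so w ≤ m. Since m = h, w ≤ h.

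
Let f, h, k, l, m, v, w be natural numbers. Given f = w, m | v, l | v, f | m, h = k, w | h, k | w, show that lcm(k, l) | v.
h = k and w | h, therefore w | k. From k | w, w = k. f = w and f | m, therefore w | m. Since w = k, k | m. m | v, so k | v. l | v, so lcm(k, l) | v.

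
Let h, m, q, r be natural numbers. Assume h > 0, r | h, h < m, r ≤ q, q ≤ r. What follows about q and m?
q < m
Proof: r ≤ q and q ≤ r, so r = q. Because r | h and h > 0, r ≤ h. Since h < m, r < m. r = q, so q < m.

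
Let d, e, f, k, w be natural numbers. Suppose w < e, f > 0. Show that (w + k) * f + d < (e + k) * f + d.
Because w < e, w + k < e + k. Since f > 0, by multiplying by a positive, (w + k) * f < (e + k) * f. Then (w + k) * f + d < (e + k) * f + d.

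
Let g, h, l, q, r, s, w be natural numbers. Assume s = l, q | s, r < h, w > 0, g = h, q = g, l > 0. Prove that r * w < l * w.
From q = g and g = h, q = h. From s = l and q | s, q | l. Since l > 0, q ≤ l. q = h, so h ≤ l. r < h, so r < l. w > 0, so r * w < l * w.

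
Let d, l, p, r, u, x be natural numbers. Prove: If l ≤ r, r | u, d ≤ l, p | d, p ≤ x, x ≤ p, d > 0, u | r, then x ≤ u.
Since p ≤ x and x ≤ p, p = x. Because r | u and u | r, r = u. From p | d and d > 0, p ≤ d. Since d ≤ l, p ≤ l. l ≤ r, so p ≤ r. r = u, so p ≤ u. p = x, so x ≤ u.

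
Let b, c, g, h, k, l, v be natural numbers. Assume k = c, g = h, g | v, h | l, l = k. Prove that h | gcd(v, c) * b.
g = h and g | v, therefore h | v. l = k and k = c, so l = c. Since h | l, h | c. Since h | v, h | gcd(v, c). Then h | gcd(v, c) * b.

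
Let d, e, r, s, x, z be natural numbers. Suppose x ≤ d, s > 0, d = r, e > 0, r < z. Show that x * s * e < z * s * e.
d = r and x ≤ d, therefore x ≤ r. r < z, so x < z. Combined with s > 0, by multiplying by a positive, x * s < z * s. Combining with e > 0, by multiplying by a positive, x * s * e < z * s * e.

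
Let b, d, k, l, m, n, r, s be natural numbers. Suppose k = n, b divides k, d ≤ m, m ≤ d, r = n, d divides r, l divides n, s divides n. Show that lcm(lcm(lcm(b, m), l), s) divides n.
From k = n and b divides k, b divides n. d ≤ m and m ≤ d, thus d = m. r = n and d divides r, therefore d divides n. d = m, so m divides n. b divides n, so lcm(b, m) divides n. Since l divides n, lcm(lcm(b, m), l) divides n. Since s divides n, lcm(lcm(lcm(b, m), l), s) divides n.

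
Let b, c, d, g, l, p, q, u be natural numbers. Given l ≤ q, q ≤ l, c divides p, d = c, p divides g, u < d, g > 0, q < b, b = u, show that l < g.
q ≤ l and l ≤ q, so q = l. q < b, so l < b. Since b = u, l < u. From d = c and u < d, u < c. Since l < u, l < c. From c divides p and p divides g, c divides g. g > 0, so c ≤ g. Since l < c, l < g.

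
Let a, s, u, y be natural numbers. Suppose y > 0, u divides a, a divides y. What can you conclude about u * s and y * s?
u * s ≤ y * s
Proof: From u divides a and a divides y, u divides y. y > 0, so u ≤ y. By multiplying by a non-negative, u * s ≤ y * s.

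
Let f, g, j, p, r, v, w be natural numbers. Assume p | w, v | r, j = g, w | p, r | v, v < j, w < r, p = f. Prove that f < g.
w | p and p | w, therefore w = p. Because p = f, w = f. r | v and v | r, hence r = v. Since w < r, w < v. w = f, so f < v. j = g and v < j, therefore v < g. Since f < v, f < g.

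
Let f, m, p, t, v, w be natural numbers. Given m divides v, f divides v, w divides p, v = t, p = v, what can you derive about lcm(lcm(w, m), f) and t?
lcm(lcm(w, m), f) divides t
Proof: p = v and w divides p, thus w divides v. m divides v, so lcm(w, m) divides v. Since f divides v, lcm(lcm(w, m), f) divides v. Since v = t, lcm(lcm(w, m), f) divides t.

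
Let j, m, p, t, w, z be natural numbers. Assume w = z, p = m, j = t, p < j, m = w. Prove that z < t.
Since p = m and m = w, p = w. Since w = z, p = z. Because j = t and p < j, p < t. p = z, so z < t.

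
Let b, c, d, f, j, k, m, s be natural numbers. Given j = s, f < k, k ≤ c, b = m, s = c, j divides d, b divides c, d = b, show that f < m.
j = s and j divides d, thus s divides d. Because s = c, c divides d. Since d = b, c divides b. b divides c, so c = b. b = m, so c = m. From f < k and k ≤ c, f < c. Because c = m, f < m.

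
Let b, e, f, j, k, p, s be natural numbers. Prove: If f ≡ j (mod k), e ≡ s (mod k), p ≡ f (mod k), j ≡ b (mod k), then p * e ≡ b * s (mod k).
Since p ≡ f (mod k) and f ≡ j (mod k), p ≡ j (mod k). Since j ≡ b (mod k), p ≡ b (mod k). Since e ≡ s (mod k), p * e ≡ b * s (mod k).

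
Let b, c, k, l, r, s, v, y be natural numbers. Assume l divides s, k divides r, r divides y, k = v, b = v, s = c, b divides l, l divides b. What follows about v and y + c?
v divides y + c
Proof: Because k divides r and r divides y, k divides y. Since k = v, v divides y. Since l divides b and b divides l, l = b. b = v, so l = v. l divides s, so v divides s. s = c, so v divides c. v divides y, so v divides y + c.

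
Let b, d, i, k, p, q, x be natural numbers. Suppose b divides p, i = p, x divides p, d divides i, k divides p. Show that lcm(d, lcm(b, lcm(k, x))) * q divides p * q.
Because i = p and d divides i, d divides p. k divides p and x divides p, hence lcm(k, x) divides p. From b divides p, lcm(b, lcm(k, x)) divides p. d divides p, so lcm(d, lcm(b, lcm(k, x))) divides p. Then lcm(d, lcm(b, lcm(k, x))) * q divides p * q.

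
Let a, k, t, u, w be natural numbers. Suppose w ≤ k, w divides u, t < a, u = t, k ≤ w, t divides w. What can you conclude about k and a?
k < a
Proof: u = t and w divides u, hence w divides t. t divides w, so t = w. Because w ≤ k and k ≤ w, w = k. t = w, so t = k. t < a, so k < a.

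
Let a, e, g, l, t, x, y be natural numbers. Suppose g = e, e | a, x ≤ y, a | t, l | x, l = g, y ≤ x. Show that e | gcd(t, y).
e | a and a | t, hence e | t. Because l = g and g = e, l = e. x ≤ y and y ≤ x, hence x = y. Since l | x, l | y. l = e, so e | y. e | t, so e | gcd(t, y).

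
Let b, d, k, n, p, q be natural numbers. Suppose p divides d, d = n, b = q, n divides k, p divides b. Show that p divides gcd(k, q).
Because d = n and p divides d, p divides n. Because n divides k, p divides k. From b = q and p divides b, p divides q. p divides k, so p divides gcd(k, q).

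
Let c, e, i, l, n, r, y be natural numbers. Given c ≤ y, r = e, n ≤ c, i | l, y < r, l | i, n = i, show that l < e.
i | l and l | i, hence i = l. Since n = i, n = l. n ≤ c and c ≤ y, thus n ≤ y. Since y < r, n < r. Since r = e, n < e. n = l, so l < e.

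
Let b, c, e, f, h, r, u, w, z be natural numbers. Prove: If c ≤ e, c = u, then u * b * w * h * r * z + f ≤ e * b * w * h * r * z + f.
From c = u and c ≤ e, u ≤ e. Then u * b ≤ e * b. Then u * b * w ≤ e * b * w. Then u * b * w * h ≤ e * b * w * h. Then u * b * w * h * r ≤ e * b * w * h * r. Then u * b * w * h * r * z ≤ e * b * w * h * r * z. Then u * b * w * h * r * z + f ≤ e * b * w * h * r * z + f.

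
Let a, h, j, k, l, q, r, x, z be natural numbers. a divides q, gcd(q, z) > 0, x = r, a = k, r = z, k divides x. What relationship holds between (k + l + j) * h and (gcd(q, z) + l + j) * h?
(k + l + j) * h ≤ (gcd(q, z) + l + j) * h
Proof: From a = k and a divides q, k divides q. x = r and r = z, so x = z. k divides x, so k divides z. Since k divides q, k divides gcd(q, z). Since gcd(q, z) > 0, k ≤ gcd(q, z). Then k + l ≤ gcd(q, z) + l. Then k + l + j ≤ gcd(q, z) + l + j. By multiplying by a non-negative, (k + l + j) * h ≤ (gcd(q, z) + l + j) * h.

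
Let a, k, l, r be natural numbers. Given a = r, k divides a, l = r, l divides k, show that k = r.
Since l = r and l divides k, r divides k. a = r and k divides a, thus k divides r. r divides k, so r = k. Then k = r.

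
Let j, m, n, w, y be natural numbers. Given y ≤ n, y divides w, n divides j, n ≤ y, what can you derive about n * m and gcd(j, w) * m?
n * m divides gcd(j, w) * m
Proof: From y ≤ n and n ≤ y, y = n. Since y divides w, n divides w. Since n divides j, n divides gcd(j, w). Then n * m divides gcd(j, w) * m.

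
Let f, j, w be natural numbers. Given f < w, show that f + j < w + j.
f < w. By adding to both sides, f + j < w + j.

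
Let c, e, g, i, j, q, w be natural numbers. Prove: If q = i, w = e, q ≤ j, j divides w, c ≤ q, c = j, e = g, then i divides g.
w = e and e = g, thus w = g. Since c = j and c ≤ q, j ≤ q. Since q ≤ j, j = q. Since j divides w, q divides w. w = g, so q divides g. q = i, so i divides g.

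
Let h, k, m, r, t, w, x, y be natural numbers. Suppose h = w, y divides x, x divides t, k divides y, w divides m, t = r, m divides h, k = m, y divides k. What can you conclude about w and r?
w divides r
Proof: y divides k and k divides y, so y = k. k = m, so y = m. h = w and m divides h, so m divides w. Since w divides m, m = w. y = m, so y = w. From y divides x and x divides t, y divides t. t = r, so y divides r. y = w, so w divides r.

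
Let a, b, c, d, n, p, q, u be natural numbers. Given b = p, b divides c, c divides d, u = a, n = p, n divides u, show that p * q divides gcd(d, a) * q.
b divides c and c divides d, therefore b divides d. b = p, so p divides d. Since n = p and n divides u, p divides u. Since u = a, p divides a. Because p divides d, p divides gcd(d, a). Then p * q divides gcd(d, a) * q.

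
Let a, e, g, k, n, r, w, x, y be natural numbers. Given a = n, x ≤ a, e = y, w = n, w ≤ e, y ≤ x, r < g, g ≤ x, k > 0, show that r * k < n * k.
Since a = n and x ≤ a, x ≤ n. Because w = n and w ≤ e, n ≤ e. e = y, so n ≤ y. y ≤ x, so n ≤ x. Since x ≤ n, x = n. r < g and g ≤ x, therefore r < x. Since x = n, r < n. k > 0, so r * k < n * k.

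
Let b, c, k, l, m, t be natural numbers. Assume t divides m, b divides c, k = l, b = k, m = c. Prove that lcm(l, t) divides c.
Because b = k and k = l, b = l. b divides c, so l divides c. m = c and t divides m, thus t divides c. l divides c, so lcm(l, t) divides c.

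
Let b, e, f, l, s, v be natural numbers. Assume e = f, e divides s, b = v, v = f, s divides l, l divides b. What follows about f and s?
f = s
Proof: e = f and e divides s, thus f divides s. b = v and v = f, so b = f. s divides l and l divides b, therefore s divides b. Since b = f, s divides f. f divides s, so f = s.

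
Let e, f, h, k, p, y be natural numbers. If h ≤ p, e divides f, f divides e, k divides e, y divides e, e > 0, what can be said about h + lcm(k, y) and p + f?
h + lcm(k, y) ≤ p + f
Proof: e divides f and f divides e, therefore e = f. From k divides e and y divides e, lcm(k, y) divides e. e > 0, so lcm(k, y) ≤ e. Since e = f, lcm(k, y) ≤ f. h ≤ p, so h + lcm(k, y) ≤ p + f.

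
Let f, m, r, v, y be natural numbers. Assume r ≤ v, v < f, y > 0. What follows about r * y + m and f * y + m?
r * y + m < f * y + m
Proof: r ≤ v and v < f, therefore r < f. Since y > 0, r * y < f * y. Then r * y + m < f * y + m.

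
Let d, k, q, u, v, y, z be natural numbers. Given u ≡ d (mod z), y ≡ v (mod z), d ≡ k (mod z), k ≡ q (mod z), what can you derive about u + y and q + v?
u + y ≡ q + v (mod z)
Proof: Since u ≡ d (mod z) and d ≡ k (mod z), u ≡ k (mod z). Since k ≡ q (mod z), u ≡ q (mod z). y ≡ v (mod z), so u + y ≡ q + v (mod z).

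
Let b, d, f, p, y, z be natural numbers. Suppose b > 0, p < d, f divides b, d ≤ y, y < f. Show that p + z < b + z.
Because p < d and d ≤ y, p < y. Since y < f, p < f. f divides b and b > 0, so f ≤ b. p < f, so p < b. Then p + z < b + z.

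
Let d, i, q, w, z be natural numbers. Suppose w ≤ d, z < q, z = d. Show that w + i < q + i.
z = d and z < q, hence d < q. w ≤ d, so w < q. Then w + i < q + i.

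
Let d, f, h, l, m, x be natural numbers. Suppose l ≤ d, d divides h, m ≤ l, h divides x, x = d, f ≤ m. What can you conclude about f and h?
f ≤ h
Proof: f ≤ m and m ≤ l, thus f ≤ l. x = d and h divides x, hence h divides d. d divides h, so d = h. l ≤ d, so l ≤ h. f ≤ l, so f ≤ h.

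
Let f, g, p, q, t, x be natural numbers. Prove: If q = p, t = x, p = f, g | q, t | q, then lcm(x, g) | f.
q = p and p = f, hence q = f. t = x and t | q, therefore x | q. g | q, so lcm(x, g) | q. Since q = f, lcm(x, g) | f.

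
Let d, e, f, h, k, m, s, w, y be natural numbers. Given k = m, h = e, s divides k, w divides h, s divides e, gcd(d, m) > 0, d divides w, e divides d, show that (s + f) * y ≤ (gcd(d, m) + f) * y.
h = e and w divides h, therefore w divides e. d divides w, so d divides e. Because e divides d, e = d. Since s divides e, s divides d. Because k = m and s divides k, s divides m. s divides d, so s divides gcd(d, m). Since gcd(d, m) > 0, s ≤ gcd(d, m). Then s + f ≤ gcd(d, m) + f. By multiplying by a non-negative, (s + f) * y ≤ (gcd(d, m) + f) * y.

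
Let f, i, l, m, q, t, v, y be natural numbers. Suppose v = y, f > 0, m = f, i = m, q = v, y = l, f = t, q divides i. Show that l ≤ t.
q = v and v = y, thus q = y. Since y = l, q = l. Because i = m and q divides i, q divides m. From m = f, q divides f. From f > 0, q ≤ f. Since f = t, q ≤ t. Since q = l, l ≤ t.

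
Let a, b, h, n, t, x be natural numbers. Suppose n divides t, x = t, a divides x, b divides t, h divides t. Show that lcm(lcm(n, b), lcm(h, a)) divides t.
From n divides t and b divides t, lcm(n, b) divides t. x = t and a divides x, thus a divides t. Since h divides t, lcm(h, a) divides t. lcm(n, b) divides t, so lcm(lcm(n, b), lcm(h, a)) divides t.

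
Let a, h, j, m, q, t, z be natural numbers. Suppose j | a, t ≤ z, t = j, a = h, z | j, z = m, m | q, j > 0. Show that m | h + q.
t = j and t ≤ z, so j ≤ z. z | j and j > 0, hence z ≤ j. j ≤ z, so j = z. z = m, so j = m. a = h and j | a, so j | h. j = m, so m | h. Since m | q, m | h + q.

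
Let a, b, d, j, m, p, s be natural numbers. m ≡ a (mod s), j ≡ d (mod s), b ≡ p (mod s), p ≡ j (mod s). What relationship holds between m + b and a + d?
m + b ≡ a + d (mod s)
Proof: Because b ≡ p (mod s) and p ≡ j (mod s), b ≡ j (mod s). Since j ≡ d (mod s), b ≡ d (mod s). Combining with m ≡ a (mod s), by adding congruences, m + b ≡ a + d (mod s).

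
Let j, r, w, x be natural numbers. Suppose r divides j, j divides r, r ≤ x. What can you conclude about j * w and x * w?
j * w ≤ x * w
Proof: Since r divides j and j divides r, r = j. Since r ≤ x, j ≤ x. By multiplying by a non-negative, j * w ≤ x * w.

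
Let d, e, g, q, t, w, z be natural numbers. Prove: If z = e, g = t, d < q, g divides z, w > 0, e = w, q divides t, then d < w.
z = e and e = w, hence z = w. From g = t and g divides z, t divides z. Since q divides t, q divides z. Since z = w, q divides w. Since w > 0, q ≤ w. Since d < q, d < w.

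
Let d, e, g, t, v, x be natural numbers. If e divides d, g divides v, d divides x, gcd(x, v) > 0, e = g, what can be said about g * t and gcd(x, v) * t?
g * t ≤ gcd(x, v) * t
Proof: e divides d and d divides x, thus e divides x. From e = g, g divides x. g divides v, so g divides gcd(x, v). gcd(x, v) > 0, so g ≤ gcd(x, v). By multiplying by a non-negative, g * t ≤ gcd(x, v) * t.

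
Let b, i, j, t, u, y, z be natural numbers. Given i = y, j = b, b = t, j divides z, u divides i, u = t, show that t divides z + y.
From j = b and b = t, j = t. Since j divides z, t divides z. Because i = y and u divides i, u divides y. u = t, so t divides y. Since t divides z, t divides z + y.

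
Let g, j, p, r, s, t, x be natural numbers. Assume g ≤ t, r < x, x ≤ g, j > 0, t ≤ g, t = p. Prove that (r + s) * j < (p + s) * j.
g ≤ t and t ≤ g, therefore g = t. Since t = p, g = p. Since r < x and x ≤ g, r < g. Since g = p, r < p. Then r + s < p + s. Since j > 0, by multiplying by a positive, (r + s) * j < (p + s) * j.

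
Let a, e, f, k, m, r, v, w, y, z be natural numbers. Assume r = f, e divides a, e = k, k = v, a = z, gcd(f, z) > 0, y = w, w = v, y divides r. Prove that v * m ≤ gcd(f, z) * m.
y = w and w = v, therefore y = v. r = f and y divides r, therefore y divides f. Since y = v, v divides f. Because e = k and e divides a, k divides a. k = v, so v divides a. a = z, so v divides z. Since v divides f, v divides gcd(f, z). gcd(f, z) > 0, so v ≤ gcd(f, z). By multiplying by a non-negative, v * m ≤ gcd(f, z) * m.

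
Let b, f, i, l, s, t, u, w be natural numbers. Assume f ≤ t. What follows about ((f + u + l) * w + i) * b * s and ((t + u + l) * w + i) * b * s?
((f + u + l) * w + i) * b * s ≤ ((t + u + l) * w + i) * b * s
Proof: From f ≤ t, f + u ≤ t + u. Then f + u + l ≤ t + u + l. Then (f + u + l) * w ≤ (t + u + l) * w. Then (f + u + l) * w + i ≤ (t + u + l) * w + i. Then ((f + u + l) * w + i) * b ≤ ((t + u + l) * w + i) * b. Then ((f + u + l) * w + i) * b * s ≤ ((t + u + l) * w + i) * b * s.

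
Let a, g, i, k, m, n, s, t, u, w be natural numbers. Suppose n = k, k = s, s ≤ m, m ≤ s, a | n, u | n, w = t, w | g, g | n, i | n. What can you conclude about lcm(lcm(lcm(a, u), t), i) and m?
lcm(lcm(lcm(a, u), t), i) | m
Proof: Since n = k and k = s, n = s. Since s ≤ m and m ≤ s, s = m. n = s, so n = m. Since a | n and u | n, lcm(a, u) | n. w | g and g | n, thus w | n. Since w = t, t | n. Because lcm(a, u) | n, lcm(lcm(a, u), t) | n. From i | n, lcm(lcm(lcm(a, u), t), i) | n. n = m, so lcm(lcm(lcm(a, u), t), i) | m.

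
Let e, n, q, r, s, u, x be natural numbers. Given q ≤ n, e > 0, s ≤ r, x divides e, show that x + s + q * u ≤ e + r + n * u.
x divides e and e > 0, thus x ≤ e. s ≤ r, so x + s ≤ e + r. Because q ≤ n, by multiplying by a non-negative, q * u ≤ n * u. x + s ≤ e + r, so x + s + q * u ≤ e + r + n * u.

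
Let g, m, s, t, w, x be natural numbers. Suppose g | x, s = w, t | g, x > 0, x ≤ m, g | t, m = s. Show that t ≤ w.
Since g | t and t | g, g = t. g | x and x > 0, so g ≤ x. m = s and s = w, thus m = w. Since x ≤ m, x ≤ w. g ≤ x, so g ≤ w. Since g = t, t ≤ w.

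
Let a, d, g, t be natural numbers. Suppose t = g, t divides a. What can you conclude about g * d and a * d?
g * d divides a * d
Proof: t = g and t divides a, so g divides a. Then g * d divides a * d.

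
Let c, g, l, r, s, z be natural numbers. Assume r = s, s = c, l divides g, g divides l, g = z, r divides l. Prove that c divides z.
Since l divides g and g divides l, l = g. g = z, so l = z. Because r = s and r divides l, s divides l. l = z, so s divides z. Since s = c, c divides z.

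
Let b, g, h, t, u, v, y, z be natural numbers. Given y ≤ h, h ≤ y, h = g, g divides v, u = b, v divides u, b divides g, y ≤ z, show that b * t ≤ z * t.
y ≤ h and h ≤ y, thus y = h. h = g, so y = g. u = b and v divides u, hence v divides b. g divides v, so g divides b. From b divides g, g = b. y = g, so y = b. Since y ≤ z, b ≤ z. By multiplying by a non-negative, b * t ≤ z * t.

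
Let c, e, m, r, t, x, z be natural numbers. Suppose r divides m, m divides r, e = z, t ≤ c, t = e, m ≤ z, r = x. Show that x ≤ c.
Since m divides r and r divides m, m = r. Since r = x, m = x. Because m ≤ z, x ≤ z. t = e and e = z, hence t = z. t ≤ c, so z ≤ c. x ≤ z, so x ≤ c.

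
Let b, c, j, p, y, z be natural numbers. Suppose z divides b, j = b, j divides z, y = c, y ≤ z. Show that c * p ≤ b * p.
j = b and j divides z, thus b divides z. z divides b, so z = b. y = c and y ≤ z, thus c ≤ z. z = b, so c ≤ b. By multiplying by a non-negative, c * p ≤ b * p.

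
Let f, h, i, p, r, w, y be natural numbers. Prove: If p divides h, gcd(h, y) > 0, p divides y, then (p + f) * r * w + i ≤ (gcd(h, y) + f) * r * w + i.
Because p divides h and p divides y, p divides gcd(h, y). Since gcd(h, y) > 0, p ≤ gcd(h, y). Then p + f ≤ gcd(h, y) + f. By multiplying by a non-negative, (p + f) * r ≤ (gcd(h, y) + f) * r. By multiplying by a non-negative, (p + f) * r * w ≤ (gcd(h, y) + f) * r * w. Then (p + f) * r * w + i ≤ (gcd(h, y) + f) * r * w + i.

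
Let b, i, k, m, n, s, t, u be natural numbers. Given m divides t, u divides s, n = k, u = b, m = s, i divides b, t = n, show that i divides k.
m = s and m divides t, thus s divides t. Since u divides s, u divides t. t = n, so u divides n. From u = b, b divides n. Since i divides b, i divides n. Since n = k, i divides k.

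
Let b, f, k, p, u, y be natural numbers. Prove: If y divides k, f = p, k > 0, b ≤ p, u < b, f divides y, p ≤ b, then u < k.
p ≤ b and b ≤ p, so p = b. Since f divides y and y divides k, f divides k. Since f = p, p divides k. p = b, so b divides k. k > 0, so b ≤ k. u < b, so u < k.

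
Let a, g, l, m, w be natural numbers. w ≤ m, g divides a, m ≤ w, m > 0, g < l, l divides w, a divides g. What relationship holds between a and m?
a < m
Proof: g divides a and a divides g, so g = a. Since g < l, a < l. w ≤ m and m ≤ w, so w = m. l divides w, so l divides m. Because m > 0, l ≤ m. a < l, so a < m.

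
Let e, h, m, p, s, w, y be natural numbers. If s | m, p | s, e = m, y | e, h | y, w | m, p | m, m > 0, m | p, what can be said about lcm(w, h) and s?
lcm(w, h) ≤ s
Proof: p | m and m | p, hence p = m. Since p | s, m | s. Because s | m, m = s. e = m and y | e, therefore y | m. h | y, so h | m. w | m, so lcm(w, h) | m. Since m > 0, lcm(w, h) ≤ m. Since m = s, lcm(w, h) ≤ s.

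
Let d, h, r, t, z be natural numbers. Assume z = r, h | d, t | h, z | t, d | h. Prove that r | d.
z = r and z | t, thus r | t. From h | d and d | h, h = d. Since t | h, t | d. r | t, so r | d.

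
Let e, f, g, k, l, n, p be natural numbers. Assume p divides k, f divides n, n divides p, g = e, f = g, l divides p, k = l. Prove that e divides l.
f = g and g = e, hence f = e. k = l and p divides k, so p divides l. Since l divides p, p = l. Because f divides n and n divides p, f divides p. Since p = l, f divides l. Because f = e, e divides l.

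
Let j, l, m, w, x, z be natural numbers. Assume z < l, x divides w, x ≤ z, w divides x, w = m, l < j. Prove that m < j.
From x divides w and w divides x, x = w. From x ≤ z, w ≤ z. Because w = m, m ≤ z. Since z < l and l < j, z < j. Since m ≤ z, m < j.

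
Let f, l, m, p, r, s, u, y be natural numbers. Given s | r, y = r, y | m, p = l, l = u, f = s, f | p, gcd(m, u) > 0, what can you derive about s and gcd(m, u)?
s ≤ gcd(m, u)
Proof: y = r and y | m, therefore r | m. s | r, so s | m. Since p = l and l = u, p = u. Because f = s and f | p, s | p. Since p = u, s | u. s | m, so s | gcd(m, u). gcd(m, u) > 0, so s ≤ gcd(m, u).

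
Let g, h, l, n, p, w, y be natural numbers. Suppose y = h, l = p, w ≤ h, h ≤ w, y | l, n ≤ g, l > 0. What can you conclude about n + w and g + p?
n + w ≤ g + p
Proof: h ≤ w and w ≤ h, thus h = w. y = h, so y = w. y | l and l > 0, therefore y ≤ l. Since y = w, w ≤ l. Since l = p, w ≤ p. Since n ≤ g, n + w ≤ g + p.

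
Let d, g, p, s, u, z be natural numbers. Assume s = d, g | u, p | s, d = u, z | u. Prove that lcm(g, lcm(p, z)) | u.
From s = d and d = u, s = u. From p | s, p | u. z | u, so lcm(p, z) | u. g | u, so lcm(g, lcm(p, z)) | u.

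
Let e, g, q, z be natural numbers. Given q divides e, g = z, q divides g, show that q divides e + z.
Because g = z and q divides g, q divides z. Since q divides e, q divides e + z.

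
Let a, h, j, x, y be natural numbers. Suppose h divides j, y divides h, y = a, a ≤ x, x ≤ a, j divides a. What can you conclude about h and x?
h = x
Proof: h divides j and j divides a, thus h divides a. y = a and y divides h, thus a divides h. h divides a, so h = a. a ≤ x and x ≤ a, therefore a = x. Because h = a, h = x.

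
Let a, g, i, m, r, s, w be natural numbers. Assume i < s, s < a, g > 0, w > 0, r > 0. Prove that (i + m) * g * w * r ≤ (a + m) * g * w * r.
i < s and s < a, thus i < a. Then i + m < a + m. g > 0, so (i + m) * g < (a + m) * g. w > 0, so (i + m) * g * w < (a + m) * g * w. r > 0, so (i + m) * g * w * r < (a + m) * g * w * r. Then (i + m) * g * w * r ≤ (a + m) * g * w * r.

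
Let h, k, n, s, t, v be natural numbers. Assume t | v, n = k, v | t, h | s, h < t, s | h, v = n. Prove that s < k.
From v = n and n = k, v = k. Since h | s and s | h, h = s. From t | v and v | t, t = v. Since h < t, h < v. h = s, so s < v. v = k, so s < k.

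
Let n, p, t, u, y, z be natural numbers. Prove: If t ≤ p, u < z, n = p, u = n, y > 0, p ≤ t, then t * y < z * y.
p ≤ t and t ≤ p, hence p = t. n = p, so n = t. u = n and u < z, therefore n < z. Since n = t, t < z. Since y > 0, by multiplying by a positive, t * y < z * y.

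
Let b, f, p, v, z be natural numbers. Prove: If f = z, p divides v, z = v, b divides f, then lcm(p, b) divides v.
From f = z and b divides f, b divides z. Since z = v, b divides v. p divides v, so lcm(p, b) divides v.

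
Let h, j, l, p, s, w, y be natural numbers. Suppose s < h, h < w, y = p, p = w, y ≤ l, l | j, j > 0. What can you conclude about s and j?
s < j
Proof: From s < h and h < w, s < w. y = p and p = w, so y = w. Since y ≤ l, w ≤ l. s < w, so s < l. From l | j and j > 0, l ≤ j. Since s < l, s < j.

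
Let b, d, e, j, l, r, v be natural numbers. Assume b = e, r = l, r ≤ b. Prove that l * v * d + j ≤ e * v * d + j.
Since r = l and r ≤ b, l ≤ b. Since b = e, l ≤ e. By multiplying by a non-negative, l * v ≤ e * v. By multiplying by a non-negative, l * v * d ≤ e * v * d. Then l * v * d + j ≤ e * v * d + j.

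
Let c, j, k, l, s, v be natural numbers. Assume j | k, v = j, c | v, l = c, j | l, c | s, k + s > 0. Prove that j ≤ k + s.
v = j and c | v, hence c | j. l = c and j | l, thus j | c. c | j, so c = j. c | s, so j | s. Since j | k, j | k + s. Since k + s > 0, j ≤ k + s.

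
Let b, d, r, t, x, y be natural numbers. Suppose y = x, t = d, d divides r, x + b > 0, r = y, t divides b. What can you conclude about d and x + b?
d ≤ x + b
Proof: From r = y and y = x, r = x. d divides r, so d divides x. t = d and t divides b, thus d divides b. Since d divides x, d divides x + b. Since x + b > 0, d ≤ x + b.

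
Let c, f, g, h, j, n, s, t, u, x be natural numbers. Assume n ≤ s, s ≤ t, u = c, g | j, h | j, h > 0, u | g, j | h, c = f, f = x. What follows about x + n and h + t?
x + n ≤ h + t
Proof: c = f and f = x, thus c = x. Because u = c and u | g, c | g. Since j | h and h | j, j = h. Since g | j, g | h. c | g, so c | h. Since h > 0, c ≤ h. Since c = x, x ≤ h. Because n ≤ s and s ≤ t, n ≤ t. x ≤ h, so x + n ≤ h + t.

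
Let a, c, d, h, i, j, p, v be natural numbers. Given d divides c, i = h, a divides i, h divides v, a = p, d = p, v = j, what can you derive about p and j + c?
p divides j + c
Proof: i = h and a divides i, so a divides h. Since h divides v, a divides v. v = j, so a divides j. Since a = p, p divides j. d = p and d divides c, hence p divides c. Since p divides j, p divides j + c.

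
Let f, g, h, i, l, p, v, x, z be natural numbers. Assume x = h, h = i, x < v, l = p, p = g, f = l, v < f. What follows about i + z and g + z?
i + z < g + z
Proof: From x = h and h = i, x = i. Since l = p and p = g, l = g. f = l and v < f, thus v < l. From l = g, v < g. x < v, so x < g. x = i, so i < g. Then i + z < g + z.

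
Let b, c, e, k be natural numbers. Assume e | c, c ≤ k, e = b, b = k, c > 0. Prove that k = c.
Because e = b and b = k, e = k. Because e | c and c > 0, e ≤ c. e = k, so k ≤ c. c ≤ k, so k = c.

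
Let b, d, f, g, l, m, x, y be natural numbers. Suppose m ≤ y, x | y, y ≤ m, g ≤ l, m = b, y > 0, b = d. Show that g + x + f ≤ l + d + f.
y ≤ m and m ≤ y, therefore y = m. Since m = b, y = b. From b = d, y = d. x | y and y > 0, so x ≤ y. y = d, so x ≤ d. Because g ≤ l, g + x ≤ l + d. Then g + x + f ≤ l + d + f.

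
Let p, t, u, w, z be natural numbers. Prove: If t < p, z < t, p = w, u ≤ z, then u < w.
From p = w and t < p, t < w. Since z < t, z < w. u ≤ z, so u < w.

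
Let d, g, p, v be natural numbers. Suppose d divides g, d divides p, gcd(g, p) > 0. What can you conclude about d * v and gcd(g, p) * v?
d * v ≤ gcd(g, p) * v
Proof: Because d divides g and d divides p, d divides gcd(g, p). gcd(g, p) > 0, so d ≤ gcd(g, p). By multiplying by a non-negative, d * v ≤ gcd(g, p) * v.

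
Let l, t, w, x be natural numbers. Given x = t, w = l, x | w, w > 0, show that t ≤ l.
x | w and w > 0, so x ≤ w. Since w = l, x ≤ l. x = t, so t ≤ l.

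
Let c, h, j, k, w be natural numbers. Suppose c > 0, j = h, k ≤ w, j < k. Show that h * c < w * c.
j = h and j < k, hence h < k. Since k ≤ w, h < w. Since c > 0, h * c < w * c.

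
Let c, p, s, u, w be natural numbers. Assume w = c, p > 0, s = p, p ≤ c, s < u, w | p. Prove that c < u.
w | p and p > 0, thus w ≤ p. Since w = c, c ≤ p. p ≤ c, so p = c. From s = p, s = c. Since s < u, c < u.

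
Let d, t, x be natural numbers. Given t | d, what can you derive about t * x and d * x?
t * x | d * x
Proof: t | d. By multiplying both sides, t * x | d * x.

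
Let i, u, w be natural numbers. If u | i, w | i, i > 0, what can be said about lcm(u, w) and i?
lcm(u, w) ≤ i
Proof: u | i and w | i, therefore lcm(u, w) | i. Because i > 0, lcm(u, w) ≤ i.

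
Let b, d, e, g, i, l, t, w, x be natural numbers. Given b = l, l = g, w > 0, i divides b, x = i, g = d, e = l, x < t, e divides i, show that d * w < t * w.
Because b = l and i divides b, i divides l. Because e = l and e divides i, l divides i. Since i divides l, i = l. l = g and g = d, hence l = d. Since i = l, i = d. x = i and x < t, hence i < t. i = d, so d < t. Since w > 0, by multiplying by a positive, d * w < t * w.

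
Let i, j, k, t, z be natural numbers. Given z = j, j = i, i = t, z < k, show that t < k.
Since z = j and j = i, z = i. Since i = t, z = t. z < k, so t < k.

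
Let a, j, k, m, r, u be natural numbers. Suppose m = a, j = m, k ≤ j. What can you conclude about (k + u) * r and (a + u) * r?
(k + u) * r ≤ (a + u) * r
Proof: j = m and m = a, hence j = a. Because k ≤ j, k ≤ a. Then k + u ≤ a + u. Then (k + u) * r ≤ (a + u) * r.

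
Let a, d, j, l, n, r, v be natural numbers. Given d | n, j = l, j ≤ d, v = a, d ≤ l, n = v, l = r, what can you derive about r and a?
r | a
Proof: j = l and j ≤ d, thus l ≤ d. Since d ≤ l, d = l. Because l = r, d = r. n = v and v = a, so n = a. Since d | n, d | a. Since d = r, r | a.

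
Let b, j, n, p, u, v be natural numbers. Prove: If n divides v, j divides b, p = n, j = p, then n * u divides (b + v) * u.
j = p and p = n, thus j = n. j divides b, so n divides b. n divides v, so n divides b + v. Then n * u divides (b + v) * u.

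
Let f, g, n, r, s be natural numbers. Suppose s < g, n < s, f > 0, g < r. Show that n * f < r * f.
n < s and s < g, thus n < g. Since g < r, n < r. Combined with f > 0, by multiplying by a positive, n * f < r * f.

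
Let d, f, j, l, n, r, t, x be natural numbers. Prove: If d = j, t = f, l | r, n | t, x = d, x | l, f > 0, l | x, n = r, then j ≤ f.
l | x and x | l, so l = x. x = d and d = j, so x = j. l = x, so l = j. n = r and n | t, so r | t. Since l | r, l | t. t = f, so l | f. l = j, so j | f. Since f > 0, j ≤ f.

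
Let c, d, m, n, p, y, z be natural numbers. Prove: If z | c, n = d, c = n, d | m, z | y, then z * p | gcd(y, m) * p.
c = n and n = d, hence c = d. z | c, so z | d. From d | m, z | m. z | y, so z | gcd(y, m). Then z * p | gcd(y, m) * p.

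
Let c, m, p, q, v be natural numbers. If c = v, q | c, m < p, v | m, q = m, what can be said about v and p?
v < p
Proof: From q = m and q | c, m | c. From c = v, m | v. Since v | m, m = v. Since m < p, v < p.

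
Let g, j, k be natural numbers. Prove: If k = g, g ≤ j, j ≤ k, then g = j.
From k = g and j ≤ k, j ≤ g. Since g ≤ j, g = j.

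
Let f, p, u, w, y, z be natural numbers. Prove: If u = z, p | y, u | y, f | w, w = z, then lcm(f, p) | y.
Because w = z and f | w, f | z. u = z and u | y, thus z | y. f | z, so f | y. p | y, so lcm(f, p) | y.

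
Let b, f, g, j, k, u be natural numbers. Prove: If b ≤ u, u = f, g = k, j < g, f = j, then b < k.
u = f and f = j, so u = j. Since b ≤ u, b ≤ j. g = k and j < g, therefore j < k. b ≤ j, so b < k.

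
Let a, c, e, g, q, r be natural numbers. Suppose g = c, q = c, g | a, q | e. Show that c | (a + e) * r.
g = c and g | a, thus c | a. q = c and q | e, hence c | e. Since c | a, c | a + e. Then c | (a + e) * r.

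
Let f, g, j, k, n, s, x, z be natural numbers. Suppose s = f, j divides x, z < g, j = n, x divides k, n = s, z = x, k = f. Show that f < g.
Since k = f and x divides k, x divides f. j = n and j divides x, thus n divides x. Since n = s, s divides x. s = f, so f divides x. x divides f, so x = f. z = x, so z = f. Because z < g, f < g.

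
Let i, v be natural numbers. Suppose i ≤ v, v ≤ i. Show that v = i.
i ≤ v and v ≤ i, thus i = v. Then v = i.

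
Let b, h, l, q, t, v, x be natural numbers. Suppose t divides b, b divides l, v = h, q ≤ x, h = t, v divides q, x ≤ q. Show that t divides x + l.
From q ≤ x and x ≤ q, q = x. Since v = h and h = t, v = t. Since v divides q, t divides q. Since q = x, t divides x. Since t divides b and b divides l, t divides l. Since t divides x, t divides x + l.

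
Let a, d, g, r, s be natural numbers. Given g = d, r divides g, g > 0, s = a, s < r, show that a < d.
Because s = a and s < r, a < r. r divides g and g > 0, so r ≤ g. Because a < r, a < g. g = d, so a < d.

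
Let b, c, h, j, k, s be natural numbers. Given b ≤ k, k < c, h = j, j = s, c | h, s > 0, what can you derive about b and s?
b < s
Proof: b ≤ k and k < c, thus b < c. Because h = j and j = s, h = s. c | h, so c | s. s > 0, so c ≤ s. From b < c, b < s.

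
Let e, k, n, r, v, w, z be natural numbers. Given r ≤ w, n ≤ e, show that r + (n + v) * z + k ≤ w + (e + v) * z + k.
From n ≤ e, n + v ≤ e + v. By multiplying by a non-negative, (n + v) * z ≤ (e + v) * z. Then (n + v) * z + k ≤ (e + v) * z + k. r ≤ w, so r + (n + v) * z + k ≤ w + (e + v) * z + k.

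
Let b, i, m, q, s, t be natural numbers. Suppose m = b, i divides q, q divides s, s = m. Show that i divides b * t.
s = m and m = b, so s = b. q divides s, so q divides b. i divides q, so i divides b. Then i divides b * t.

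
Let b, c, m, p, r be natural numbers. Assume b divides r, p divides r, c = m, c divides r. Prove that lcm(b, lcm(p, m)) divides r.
c = m and c divides r, so m divides r. Since p divides r, lcm(p, m) divides r. Because b divides r, lcm(b, lcm(p, m)) divides r.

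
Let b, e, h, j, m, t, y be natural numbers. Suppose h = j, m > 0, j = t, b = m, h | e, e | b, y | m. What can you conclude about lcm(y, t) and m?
lcm(y, t) ≤ m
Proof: From h = j and j = t, h = t. b = m and e | b, so e | m. Since h | e, h | m. h = t, so t | m. Since y | m, lcm(y, t) | m. m > 0, so lcm(y, t) ≤ m.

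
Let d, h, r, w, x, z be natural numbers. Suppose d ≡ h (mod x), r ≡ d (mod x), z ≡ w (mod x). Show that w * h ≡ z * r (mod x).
From r ≡ d (mod x) and d ≡ h (mod x), r ≡ h (mod x). z ≡ w (mod x), so z * r ≡ w * h (mod x). Then w * h ≡ z * r (mod x).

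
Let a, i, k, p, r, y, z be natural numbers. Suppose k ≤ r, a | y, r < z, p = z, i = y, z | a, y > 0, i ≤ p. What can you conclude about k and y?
k < y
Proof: z | a and a | y, so z | y. Since y > 0, z ≤ y. Because i = y and i ≤ p, y ≤ p. Since p = z, y ≤ z. z ≤ y, so z = y. k ≤ r and r < z, thus k < z. Since z = y, k < y.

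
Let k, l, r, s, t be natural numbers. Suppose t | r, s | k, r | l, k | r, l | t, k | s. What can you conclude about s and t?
s | t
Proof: From k | s and s | k, k = s. r | l and l | t, therefore r | t. t | r, so r = t. Since k | r, k | t. Since k = s, s | t.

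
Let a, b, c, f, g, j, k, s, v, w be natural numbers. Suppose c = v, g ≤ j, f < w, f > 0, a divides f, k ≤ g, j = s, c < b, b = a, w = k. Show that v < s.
From b = a and c < b, c < a. c = v, so v < a. a divides f and f > 0, thus a ≤ f. f < w, so a < w. v < a, so v < w. w = k, so v < k. From k ≤ g and g ≤ j, k ≤ j. j = s, so k ≤ s. v < k, so v < s.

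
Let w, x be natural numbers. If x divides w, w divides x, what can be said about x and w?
x = w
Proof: Because w divides x and x divides w, w = x. Then x = w.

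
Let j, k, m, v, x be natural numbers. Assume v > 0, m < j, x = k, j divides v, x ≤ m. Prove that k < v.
From x = k and x ≤ m, k ≤ m. j divides v and v > 0, therefore j ≤ v. Because m < j, m < v. k ≤ m, so k < v.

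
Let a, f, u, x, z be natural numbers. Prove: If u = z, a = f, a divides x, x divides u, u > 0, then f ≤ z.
Because a divides x and x divides u, a divides u. Since a = f, f divides u. Since u > 0, f ≤ u. From u = z, f ≤ z.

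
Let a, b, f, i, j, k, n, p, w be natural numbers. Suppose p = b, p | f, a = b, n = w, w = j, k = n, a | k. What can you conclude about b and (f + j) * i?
b | (f + j) * i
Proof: Since p = b and p | f, b | f. Because n = w and w = j, n = j. From k = n and a | k, a | n. n = j, so a | j. a = b, so b | j. Since b | f, b | f + j. Then b | (f + j) * i.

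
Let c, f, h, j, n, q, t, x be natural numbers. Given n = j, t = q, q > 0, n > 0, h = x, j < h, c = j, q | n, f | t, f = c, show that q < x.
Since f = c and c = j, f = j. t = q and f | t, thus f | q. f = j, so j | q. Since q > 0, j ≤ q. q | n and n > 0, therefore q ≤ n. Since n = j, q ≤ j. Since j ≤ q, j = q. h = x and j < h, thus j < x. j = q, so q < x.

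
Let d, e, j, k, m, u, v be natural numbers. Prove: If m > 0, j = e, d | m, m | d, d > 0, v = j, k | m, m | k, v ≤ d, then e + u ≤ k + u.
From d | m and m > 0, d ≤ m. m | d and d > 0, hence m ≤ d. Since d ≤ m, d = m. Since m | k and k | m, m = k. Since d = m, d = k. Since v = j and j = e, v = e. v ≤ d, so e ≤ d. d = k, so e ≤ k. Then e + u ≤ k + u.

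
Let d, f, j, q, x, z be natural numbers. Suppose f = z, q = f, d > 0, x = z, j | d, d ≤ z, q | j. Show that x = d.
Since q | j and j | d, q | d. Since q = f, f | d. d > 0, so f ≤ d. f = z, so z ≤ d. d ≤ z, so z = d. Since x = z, x = d.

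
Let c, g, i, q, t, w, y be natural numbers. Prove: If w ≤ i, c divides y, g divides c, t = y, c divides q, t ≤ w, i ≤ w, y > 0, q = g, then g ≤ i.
q = g and c divides q, thus c divides g. Since g divides c, c = g. Because c divides y and y > 0, c ≤ y. w ≤ i and i ≤ w, hence w = i. Because t = y and t ≤ w, y ≤ w. From w = i, y ≤ i. c ≤ y, so c ≤ i. Since c = g, g ≤ i.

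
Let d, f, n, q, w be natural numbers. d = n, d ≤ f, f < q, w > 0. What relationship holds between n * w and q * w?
n * w < q * w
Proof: d = n and d ≤ f, therefore n ≤ f. Since f < q, n < q. Combining with w > 0, by multiplying by a positive, n * w < q * w.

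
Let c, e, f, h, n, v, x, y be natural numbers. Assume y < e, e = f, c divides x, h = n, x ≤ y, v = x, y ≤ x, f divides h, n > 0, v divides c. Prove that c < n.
Because y ≤ x and x ≤ y, y = x. v = x and v divides c, so x divides c. c divides x, so x = c. y = x, so y = c. Because e = f and y < e, y < f. h = n and f divides h, so f divides n. n > 0, so f ≤ n. Since y < f, y < n. y = c, so c < n.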